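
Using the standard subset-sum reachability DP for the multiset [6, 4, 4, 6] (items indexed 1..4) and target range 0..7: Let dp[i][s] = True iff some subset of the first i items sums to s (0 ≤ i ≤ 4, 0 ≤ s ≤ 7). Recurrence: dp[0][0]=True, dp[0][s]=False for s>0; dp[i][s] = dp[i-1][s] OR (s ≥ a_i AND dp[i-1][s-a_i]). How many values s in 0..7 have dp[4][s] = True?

i\s   0   1   2   3   4   5   6   7
  0   T   F   F   F   F   F   F   F
  1   T   F   F   F   F   F   T   F
  2   T   F   F   F   T   F   T   F
  3   T   F   F   F   T   F   T   F
  4   T   F   F   F   T   F   T   F

3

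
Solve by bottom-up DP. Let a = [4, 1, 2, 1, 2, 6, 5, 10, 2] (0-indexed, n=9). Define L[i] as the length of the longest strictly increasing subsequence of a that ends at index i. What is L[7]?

4

   i    0    1    2    3    4    5    6    7    8
a[i]    4    1    2    1    2    6    5   10    2
L[i]    1    1    2    1    2    3    3    4    2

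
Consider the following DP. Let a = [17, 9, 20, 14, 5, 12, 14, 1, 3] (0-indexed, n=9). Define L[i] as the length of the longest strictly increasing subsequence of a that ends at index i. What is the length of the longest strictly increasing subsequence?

3

   i    0    1    2    3    4    5    6    7    8
a[i]   17    9   20   14    5   12   14    1    3
L[i]    1    1    2    2    1    2    3    1    2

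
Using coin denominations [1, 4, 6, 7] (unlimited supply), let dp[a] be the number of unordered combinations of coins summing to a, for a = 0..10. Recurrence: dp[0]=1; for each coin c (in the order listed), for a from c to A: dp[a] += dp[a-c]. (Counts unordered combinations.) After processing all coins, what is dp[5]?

after  coin     0     1     2     3     4     5     6     7     8     9    10
          1     1     1     1     1     1     1     1     1     1     1     1
          4     1     1     1     1     2     2     2     2     3     3     3
          6     1     1     1     1     2     2     3     3     4     4     5
          7     1     1     1     1     2     2     3     4     5     5     6

2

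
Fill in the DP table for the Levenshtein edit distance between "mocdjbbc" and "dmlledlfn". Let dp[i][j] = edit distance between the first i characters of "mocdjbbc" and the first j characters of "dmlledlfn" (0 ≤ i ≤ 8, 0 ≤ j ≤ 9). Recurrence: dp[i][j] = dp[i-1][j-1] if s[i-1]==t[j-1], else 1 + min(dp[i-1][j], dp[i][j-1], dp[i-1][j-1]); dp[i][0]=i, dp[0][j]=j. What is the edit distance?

8

   ''  d  m  l  l  e  d  l  f  n
''  0  1  2  3  4  5  6  7  8  9
 m  1  1  1  2  3  4  5  6  7  8
 o  2  2  2  2  3  4  5  6  7  8
 c  3  3  3  3  3  4  5  6  7  8
 d  4  3  4  4  4  4  4  5  6  7
 j  5  4  4  5  5  5  5  5  6  7
 b  6  5  5  5  6  6  6  6  6  7
 b  7  6  6  6  6  7  7  7  7  7
 c  8  7  7  7  7  7  8  8  8  8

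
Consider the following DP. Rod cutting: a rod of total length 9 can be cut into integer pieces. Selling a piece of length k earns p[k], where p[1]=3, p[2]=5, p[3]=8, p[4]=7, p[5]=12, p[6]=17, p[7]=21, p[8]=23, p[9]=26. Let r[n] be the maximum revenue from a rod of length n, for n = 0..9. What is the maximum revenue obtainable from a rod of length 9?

27

   n    0    1    2    3    4    5    6    7    8    9
r[n]    0    3    6    9   12   15   18   21   24   27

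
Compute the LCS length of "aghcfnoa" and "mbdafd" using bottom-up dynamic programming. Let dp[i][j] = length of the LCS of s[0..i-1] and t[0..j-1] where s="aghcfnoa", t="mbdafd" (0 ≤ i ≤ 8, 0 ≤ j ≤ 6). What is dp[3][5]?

1

   ''  m  b  d  a  f  d
''  0  0  0  0  0  0  0
 a  0  0  0  0  1  1  1
 g  0  0  0  0  1  1  1
 h  0  0  0  0  1  1  1
 c  0  0  0  0  1  1  1
 f  0  0  0  0  1  2  2
 n  0  0  0  0  1  2  2
 o  0  0  0  0  1  2  2
 a  0  0  0  0  1  2  2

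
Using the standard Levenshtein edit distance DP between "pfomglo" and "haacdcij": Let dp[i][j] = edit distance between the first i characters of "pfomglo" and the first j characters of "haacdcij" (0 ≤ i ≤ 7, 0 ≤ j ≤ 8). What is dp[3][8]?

8

   ''  h  a  a  c  d  c  i  j
''  0  1  2  3  4  5  6  7  8
 p  1  1  2  3  4  5  6  7  8
 f  2  2  2  3  4  5  6  7  8
 o  3  3  3  3  4  5  6  7  8
 m  4  4  4  4  4  5  6  7  8
 g  5  5  5  5  5  5  6  7  8
 l  6  6  6  6  6  6  6  7  8
 o  7  7  7  7  7  7  7  7  8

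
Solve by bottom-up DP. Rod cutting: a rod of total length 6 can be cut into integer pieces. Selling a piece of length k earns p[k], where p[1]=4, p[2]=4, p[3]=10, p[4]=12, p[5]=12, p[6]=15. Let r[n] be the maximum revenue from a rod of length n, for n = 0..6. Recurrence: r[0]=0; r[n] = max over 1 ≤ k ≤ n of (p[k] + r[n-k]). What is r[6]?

   n    0    1    2    3    4    5    6
r[n]    0    4    8   12   16   20   24

24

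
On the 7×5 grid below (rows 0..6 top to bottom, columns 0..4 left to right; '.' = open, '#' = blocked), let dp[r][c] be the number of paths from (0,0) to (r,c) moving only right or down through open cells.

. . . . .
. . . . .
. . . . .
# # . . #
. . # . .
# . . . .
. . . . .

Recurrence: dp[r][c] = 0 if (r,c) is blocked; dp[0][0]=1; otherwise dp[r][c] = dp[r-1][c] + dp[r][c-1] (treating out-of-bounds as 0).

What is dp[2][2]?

6

r\c   0   1   2   3   4
  0   1   1   1   1   1
  1   1   2   3   4   5
  2   1   3   6  10  15
  3   0   0   6  16   0
  4   0   0   0  16  16
  5   0   0   0  16  32
  6   0   0   0  16  48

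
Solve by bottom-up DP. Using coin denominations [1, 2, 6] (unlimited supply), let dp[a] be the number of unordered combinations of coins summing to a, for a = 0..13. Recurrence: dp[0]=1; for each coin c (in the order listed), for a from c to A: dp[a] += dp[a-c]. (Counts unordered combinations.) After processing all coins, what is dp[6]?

5

after  coin     0     1     2     3     4     5     6     7     8     9    10    11    12    13
          1     1     1     1     1     1     1     1     1     1     1     1     1     1     1
          2     1     1     2     2     3     3     4     4     5     5     6     6     7     7
          6     1     1     2     2     3     3     5     5     7     7     9     9    12    12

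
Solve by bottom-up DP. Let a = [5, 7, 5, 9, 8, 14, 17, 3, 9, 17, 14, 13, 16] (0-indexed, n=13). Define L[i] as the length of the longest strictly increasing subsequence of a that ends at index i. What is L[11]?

   i    0    1    2    3    4    5    6    7    8    9   10   11   12
a[i]    5    7    5    9    8   14   17    3    9   17   14   13   16
L[i]    1    2    1    3    3    4    5    1    4    5    5    5    6

5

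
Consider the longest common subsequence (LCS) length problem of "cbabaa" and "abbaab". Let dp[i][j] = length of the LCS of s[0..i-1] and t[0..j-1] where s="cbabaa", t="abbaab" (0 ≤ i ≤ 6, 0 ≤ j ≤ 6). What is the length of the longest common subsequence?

   ''  a  b  b  a  a  b
''  0  0  0  0  0  0  0
 c  0  0  0  0  0  0  0
 b  0  0  1  1  1  1  1
 a  0  1  1  1  2  2  2
 b  0  1  2  2  2  2  3
 a  0  1  2  2  3  3  3
 a  0  1  2  2  3  4  4

4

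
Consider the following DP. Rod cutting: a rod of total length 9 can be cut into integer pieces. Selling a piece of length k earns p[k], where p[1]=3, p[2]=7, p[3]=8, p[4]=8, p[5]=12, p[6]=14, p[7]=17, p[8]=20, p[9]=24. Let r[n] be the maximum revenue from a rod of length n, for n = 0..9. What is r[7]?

   n    0    1    2    3    4    5    6    7    8    9
r[n]    0    3    7   10   14   17   21   24   28   31

24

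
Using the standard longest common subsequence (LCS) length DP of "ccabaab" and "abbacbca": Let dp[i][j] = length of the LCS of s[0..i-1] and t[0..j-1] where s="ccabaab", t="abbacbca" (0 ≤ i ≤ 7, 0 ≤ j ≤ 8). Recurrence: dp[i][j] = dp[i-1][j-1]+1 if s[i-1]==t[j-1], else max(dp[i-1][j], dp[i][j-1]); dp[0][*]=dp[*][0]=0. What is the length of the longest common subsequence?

   ''  a  b  b  a  c  b  c  a
''  0  0  0  0  0  0  0  0  0
 c  0  0  0  0  0  1  1  1  1
 c  0  0  0  0  0  1  1  2  2
 a  0  1  1  1  1  1  1  2  3
 b  0  1  2  2  2  2  2  2  3
 a  0  1  2  2  3  3  3  3  3
 a  0  1  2  2  3  3  3  3  4
 b  0  1  2  3  3  3  4  4  4

4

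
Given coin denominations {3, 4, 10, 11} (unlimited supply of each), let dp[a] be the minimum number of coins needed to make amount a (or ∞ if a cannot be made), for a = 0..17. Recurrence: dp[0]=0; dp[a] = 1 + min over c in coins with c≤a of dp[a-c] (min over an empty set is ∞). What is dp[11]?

 a  0  1  2  3  4  5  6  7  8  9 10 11 12 13 14 15 16 17
dp  0  -  -  1  1  -  2  2  2  3  1  1  3  2  2  2  3  3
(- denotes ∞ / unreachable)

1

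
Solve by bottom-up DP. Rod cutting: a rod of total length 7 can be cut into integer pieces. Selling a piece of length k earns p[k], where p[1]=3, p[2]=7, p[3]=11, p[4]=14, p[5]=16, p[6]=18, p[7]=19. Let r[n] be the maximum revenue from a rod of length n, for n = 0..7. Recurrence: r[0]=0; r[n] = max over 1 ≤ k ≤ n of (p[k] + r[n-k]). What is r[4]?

14

   n    0    1    2    3    4    5    6    7
r[n]    0    3    7   11   14   18   22   25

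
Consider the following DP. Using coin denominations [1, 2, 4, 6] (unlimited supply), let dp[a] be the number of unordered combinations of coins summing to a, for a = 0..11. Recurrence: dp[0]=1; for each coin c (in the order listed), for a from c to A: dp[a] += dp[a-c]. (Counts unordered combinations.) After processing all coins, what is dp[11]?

after  coin     0     1     2     3     4     5     6     7     8     9    10    11
          1     1     1     1     1     1     1     1     1     1     1     1     1
          2     1     1     2     2     3     3     4     4     5     5     6     6
          4     1     1     2     2     4     4     6     6     9     9    12    12
          6     1     1     2     2     4     4     7     7    11    11    16    16

16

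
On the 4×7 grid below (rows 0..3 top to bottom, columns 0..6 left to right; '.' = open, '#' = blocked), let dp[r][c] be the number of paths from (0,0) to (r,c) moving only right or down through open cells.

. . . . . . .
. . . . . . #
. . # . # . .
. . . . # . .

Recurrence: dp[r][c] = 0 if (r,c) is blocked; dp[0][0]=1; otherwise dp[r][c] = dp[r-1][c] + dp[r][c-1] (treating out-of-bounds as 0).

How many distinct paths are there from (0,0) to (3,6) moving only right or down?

12

r\c   0   1   2   3   4   5   6
  0   1   1   1   1   1   1   1
  1   1   2   3   4   5   6   0
  2   1   3   0   4   0   6   6
  3   1   4   4   8   0   6  12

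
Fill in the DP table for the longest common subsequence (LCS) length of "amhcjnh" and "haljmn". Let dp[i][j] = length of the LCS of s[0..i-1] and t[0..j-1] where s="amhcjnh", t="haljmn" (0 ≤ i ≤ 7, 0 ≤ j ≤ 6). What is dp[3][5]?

   ''  h  a  l  j  m  n
''  0  0  0  0  0  0  0
 a  0  0  1  1  1  1  1
 m  0  0  1  1  1  2  2
 h  0  1  1  1  1  2  2
 c  0  1  1  1  1  2  2
 j  0  1  1  1  2  2  2
 n  0  1  1  1  2  2  3
 h  0  1  1  1  2  2  3

2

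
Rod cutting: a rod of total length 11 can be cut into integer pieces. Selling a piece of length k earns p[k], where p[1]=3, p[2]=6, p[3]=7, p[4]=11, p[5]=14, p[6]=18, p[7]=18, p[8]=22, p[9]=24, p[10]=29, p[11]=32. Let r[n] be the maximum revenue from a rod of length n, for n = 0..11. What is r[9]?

   n    0    1    2    3    4    5    6    7    8    9   10   11
r[n]    0    3    6    9   12   15   18   21   24   27   30   33

27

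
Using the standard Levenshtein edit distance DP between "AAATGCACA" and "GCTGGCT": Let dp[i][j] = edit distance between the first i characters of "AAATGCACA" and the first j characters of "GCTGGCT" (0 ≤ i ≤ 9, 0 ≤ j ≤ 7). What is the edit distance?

6

   ''  G  C  T  G  G  C  T
''  0  1  2  3  4  5  6  7
 A  1  1  2  3  4  5  6  7
 A  2  2  2  3  4  5  6  7
 A  3  3  3  3  4  5  6  7
 T  4  4  4  3  4  5  6  6
 G  5  4  5  4  3  4  5  6
 C  6  5  4  5  4  4  4  5
 A  7  6  5  5  5  5  5  5
 C  8  7  6  6  6  6  5  6
 A  9  8  7  7  7  7  6  6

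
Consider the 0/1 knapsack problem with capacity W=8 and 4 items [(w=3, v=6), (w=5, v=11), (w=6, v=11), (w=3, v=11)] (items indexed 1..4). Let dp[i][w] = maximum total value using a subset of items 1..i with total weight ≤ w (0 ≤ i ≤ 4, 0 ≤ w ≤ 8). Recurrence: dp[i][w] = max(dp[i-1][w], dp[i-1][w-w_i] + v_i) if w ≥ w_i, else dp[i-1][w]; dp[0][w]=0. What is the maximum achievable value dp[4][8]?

i\w   0   1   2   3   4   5   6   7   8
  0   0   0   0   0   0   0   0   0   0
  1   0   0   0   6   6   6   6   6   6
  2   0   0   0   6   6  11  11  11  17
  3   0   0   0   6   6  11  11  11  17
  4   0   0   0  11  11  11  17  17  22

22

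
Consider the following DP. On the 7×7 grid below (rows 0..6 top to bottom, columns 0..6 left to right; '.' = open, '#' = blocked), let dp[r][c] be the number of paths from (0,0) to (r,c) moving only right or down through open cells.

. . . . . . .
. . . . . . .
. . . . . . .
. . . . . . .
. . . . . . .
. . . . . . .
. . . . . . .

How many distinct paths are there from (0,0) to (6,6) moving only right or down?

r\c   0   1   2   3   4   5   6
  0   1   1   1   1   1   1   1
  1   1   2   3   4   5   6   7
  2   1   3   6  10  15  21  28
  3   1   4  10  20  35  56  84
  4   1   5  15  35  70 126 210
  5   1   6  21  56 126 252 462
  6   1   7  28  84 210 462 924

924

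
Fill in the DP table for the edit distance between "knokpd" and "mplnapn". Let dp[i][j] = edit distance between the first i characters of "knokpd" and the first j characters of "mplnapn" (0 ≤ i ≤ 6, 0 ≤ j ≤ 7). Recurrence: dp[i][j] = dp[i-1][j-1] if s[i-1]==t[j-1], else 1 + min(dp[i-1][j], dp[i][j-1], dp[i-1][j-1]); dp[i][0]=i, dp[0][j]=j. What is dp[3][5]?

4

   ''  m  p  l  n  a  p  n
''  0  1  2  3  4  5  6  7
 k  1  1  2  3  4  5  6  7
 n  2  2  2  3  3  4  5  6
 o  3  3  3  3  4  4  5  6
 k  4  4  4  4  4  5  5  6
 p  5  5  4  5  5  5  5  6
 d  6  6  5  5  6  6  6  6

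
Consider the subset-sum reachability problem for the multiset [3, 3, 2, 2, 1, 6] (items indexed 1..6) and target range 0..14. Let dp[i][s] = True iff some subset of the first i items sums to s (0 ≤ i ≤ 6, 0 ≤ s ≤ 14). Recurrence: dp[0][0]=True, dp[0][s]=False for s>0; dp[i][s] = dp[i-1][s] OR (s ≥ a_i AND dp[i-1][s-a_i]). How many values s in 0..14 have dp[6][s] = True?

15

i\s   0   1   2   3   4   5   6   7   8   9  10  11  12  13  14
  0   T   F   F   F   F   F   F   F   F   F   F   F   F   F   F
  1   T   F   F   T   F   F   F   F   F   F   F   F   F   F   F
  2   T   F   F   T   F   F   T   F   F   F   F   F   F   F   F
  3   T   F   T   T   F   T   T   F   T   F   F   F   F   F   F
  4   T   F   T   T   T   T   T   T   T   F   T   F   F   F   F
  5   T   T   T   T   T   T   T   T   T   T   T   T   F   F   F
  6   T   T   T   T   T   T   T   T   T   T   T   T   T   T   T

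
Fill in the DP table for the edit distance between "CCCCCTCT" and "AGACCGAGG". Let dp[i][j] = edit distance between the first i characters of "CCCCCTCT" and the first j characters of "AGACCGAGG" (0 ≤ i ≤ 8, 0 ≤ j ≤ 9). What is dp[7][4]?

   ''  A  G  A  C  C  G  A  G  G
''  0  1  2  3  4  5  6  7  8  9
 C  1  1  2  3  3  4  5  6  7  8
 C  2  2  2  3  3  3  4  5  6  7
 C  3  3  3  3  3  3  4  5  6  7
 C  4  4  4  4  3  3  4  5  6  7
 C  5  5  5  5  4  3  4  5  6  7
 T  6  6  6  6  5  4  4  5  6  7
 C  7  7  7  7  6  5  5  5  6  7
 T  8  8  8  8  7  6  6  6  6  7

6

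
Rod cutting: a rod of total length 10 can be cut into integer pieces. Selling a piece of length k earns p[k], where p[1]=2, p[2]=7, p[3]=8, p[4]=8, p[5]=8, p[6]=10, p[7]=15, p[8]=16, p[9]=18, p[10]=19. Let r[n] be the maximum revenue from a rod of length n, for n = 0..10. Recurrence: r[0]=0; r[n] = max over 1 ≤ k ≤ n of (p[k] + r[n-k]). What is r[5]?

16

   n    0    1    2    3    4    5    6    7    8    9   10
r[n]    0    2    7    9   14   16   21   23   28   30   35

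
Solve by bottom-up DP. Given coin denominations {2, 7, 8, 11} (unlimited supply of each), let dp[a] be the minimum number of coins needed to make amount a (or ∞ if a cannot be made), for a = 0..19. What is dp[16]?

 a  0  1  2  3  4  5  6  7  8  9 10 11 12 13 14 15 16 17 18 19
dp  0  -  1  -  2  -  3  1  1  2  2  1  3  2  2  2  2  3  2  2
(- denotes ∞ / unreachable)

2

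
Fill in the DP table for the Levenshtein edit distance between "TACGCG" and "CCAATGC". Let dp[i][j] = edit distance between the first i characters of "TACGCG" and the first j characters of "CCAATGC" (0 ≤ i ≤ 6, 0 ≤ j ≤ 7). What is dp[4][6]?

   ''  C  C  A  A  T  G  C
''  0  1  2  3  4  5  6  7
 T  1  1  2  3  4  4  5  6
 A  2  2  2  2  3  4  5  6
 C  3  2  2  3  3  4  5  5
 G  4  3  3  3  4  4  4  5
 C  5  4  3  4  4  5  5  4
 G  6  5  4  4  5  5  5  5

4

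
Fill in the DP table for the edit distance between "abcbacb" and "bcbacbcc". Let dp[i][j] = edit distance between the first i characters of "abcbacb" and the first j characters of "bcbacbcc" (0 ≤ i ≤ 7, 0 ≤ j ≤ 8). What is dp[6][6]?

   ''  b  c  b  a  c  b  c  c
''  0  1  2  3  4  5  6  7  8
 a  1  1  2  3  3  4  5  6  7
 b  2  1  2  2  3  4  4  5  6
 c  3  2  1  2  3  3  4  4  5
 b  4  3  2  1  2  3  3  4  5
 a  5  4  3  2  1  2  3  4  5
 c  6  5  4  3  2  1  2  3  4
 b  7  6  5  4  3  2  1  2  3

2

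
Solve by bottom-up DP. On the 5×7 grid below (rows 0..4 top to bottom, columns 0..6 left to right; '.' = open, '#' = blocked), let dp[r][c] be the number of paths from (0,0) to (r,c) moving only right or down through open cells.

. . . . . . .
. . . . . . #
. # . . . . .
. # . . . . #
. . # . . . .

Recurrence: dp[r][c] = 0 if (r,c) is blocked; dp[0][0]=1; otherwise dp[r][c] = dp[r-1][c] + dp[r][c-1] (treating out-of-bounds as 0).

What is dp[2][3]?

7

r\c   0   1   2   3   4   5   6
  0   1   1   1   1   1   1   1
  1   1   2   3   4   5   6   0
  2   1   0   3   7  12  18  18
  3   1   0   3  10  22  40   0
  4   1   1   0  10  32  72  72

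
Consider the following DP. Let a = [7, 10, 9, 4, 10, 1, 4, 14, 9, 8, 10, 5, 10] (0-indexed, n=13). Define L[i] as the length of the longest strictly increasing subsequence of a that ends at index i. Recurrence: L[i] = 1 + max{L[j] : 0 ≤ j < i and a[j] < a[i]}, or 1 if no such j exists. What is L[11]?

3

   i    0    1    2    3    4    5    6    7    8    9   10   11   12
a[i]    7   10    9    4   10    1    4   14    9    8   10    5   10
L[i]    1    2    2    1    3    1    2    4    3    3    4    3    4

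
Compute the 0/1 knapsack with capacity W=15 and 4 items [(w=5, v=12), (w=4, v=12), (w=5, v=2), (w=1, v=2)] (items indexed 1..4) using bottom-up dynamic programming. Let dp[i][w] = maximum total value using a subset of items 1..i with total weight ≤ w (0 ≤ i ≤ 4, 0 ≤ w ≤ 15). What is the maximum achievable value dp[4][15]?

28

i\w   0   1   2   3   4   5   6   7   8   9  10  11  12  13  14  15
  0   0   0   0   0   0   0   0   0   0   0   0   0   0   0   0   0
  1   0   0   0   0   0  12  12  12  12  12  12  12  12  12  12  12
  2   0   0   0   0  12  12  12  12  12  24  24  24  24  24  24  24
  3   0   0   0   0  12  12  12  12  12  24  24  24  24  24  26  26
  4   0   2   2   2  12  14  14  14  14  24  26  26  26  26  26  28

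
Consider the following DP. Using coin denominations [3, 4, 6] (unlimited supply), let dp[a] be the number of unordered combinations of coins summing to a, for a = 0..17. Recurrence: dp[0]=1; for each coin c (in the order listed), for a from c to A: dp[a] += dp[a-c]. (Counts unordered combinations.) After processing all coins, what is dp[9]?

after  coin     0     1     2     3     4     5     6     7     8     9    10    11    12    13    14    15    16    17
          3     1     0     0     1     0     0     1     0     0     1     0     0     1     0     0     1     0     0
          4     1     0     0     1     1     0     1     1     1     1     1     1     2     1     1     2     2     1
          6     1     0     0     1     1     0     2     1     1     2     2     1     4     2     2     4     4     2

2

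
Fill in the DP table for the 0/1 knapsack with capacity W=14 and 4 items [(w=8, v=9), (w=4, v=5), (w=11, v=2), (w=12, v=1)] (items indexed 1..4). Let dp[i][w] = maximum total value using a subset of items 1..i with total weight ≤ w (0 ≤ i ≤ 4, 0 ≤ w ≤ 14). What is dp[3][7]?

i\w   0   1   2   3   4   5   6   7   8   9  10  11  12  13  14
  0   0   0   0   0   0   0   0   0   0   0   0   0   0   0   0
  1   0   0   0   0   0   0   0   0   9   9   9   9   9   9   9
  2   0   0   0   0   5   5   5   5   9   9   9   9  14  14  14
  3   0   0   0   0   5   5   5   5   9   9   9   9  14  14  14
  4   0   0   0   0   5   5   5   5   9   9   9   9  14  14  14

5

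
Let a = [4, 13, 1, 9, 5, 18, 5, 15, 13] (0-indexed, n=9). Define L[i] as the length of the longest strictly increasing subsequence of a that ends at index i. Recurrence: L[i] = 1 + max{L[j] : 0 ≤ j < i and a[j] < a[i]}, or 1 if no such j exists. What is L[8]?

   i    0    1    2    3    4    5    6    7    8
a[i]    4   13    1    9    5   18    5   15   13
L[i]    1    2    1    2    2    3    2    3    3

3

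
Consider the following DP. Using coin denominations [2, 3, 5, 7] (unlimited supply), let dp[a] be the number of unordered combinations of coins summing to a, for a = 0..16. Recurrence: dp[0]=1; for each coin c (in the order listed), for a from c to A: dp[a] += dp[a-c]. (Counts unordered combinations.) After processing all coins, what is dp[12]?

7

after  coin     0     1     2     3     4     5     6     7     8     9    10    11    12    13    14    15    16
          2     1     0     1     0     1     0     1     0     1     0     1     0     1     0     1     0     1
          3     1     0     1     1     1     1     2     1     2     2     2     2     3     2     3     3     3
          5     1     0     1     1     1     2     2     2     3     3     4     4     5     5     6     7     7
          7     1     0     1     1     1     2     2     3     3     4     5     5     7     7     9    10    11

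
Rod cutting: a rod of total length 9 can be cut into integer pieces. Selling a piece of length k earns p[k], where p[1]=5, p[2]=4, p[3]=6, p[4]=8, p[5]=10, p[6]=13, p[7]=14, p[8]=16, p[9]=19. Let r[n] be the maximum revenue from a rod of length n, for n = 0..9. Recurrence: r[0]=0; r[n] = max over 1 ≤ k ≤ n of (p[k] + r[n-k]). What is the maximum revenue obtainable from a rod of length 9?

45

   n    0    1    2    3    4    5    6    7    8    9
r[n]    0    5   10   15   20   25   30   35   40   45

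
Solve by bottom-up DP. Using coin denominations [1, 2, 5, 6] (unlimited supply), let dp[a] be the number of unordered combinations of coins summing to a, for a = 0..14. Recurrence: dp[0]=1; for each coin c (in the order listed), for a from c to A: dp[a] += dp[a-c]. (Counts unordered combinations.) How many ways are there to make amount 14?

25

after  coin     0     1     2     3     4     5     6     7     8     9    10    11    12    13    14
          1     1     1     1     1     1     1     1     1     1     1     1     1     1     1     1
          2     1     1     2     2     3     3     4     4     5     5     6     6     7     7     8
          5     1     1     2     2     3     4     5     6     7     8    10    11    13    14    16
          6     1     1     2     2     3     4     6     7     9    10    13    15    19    21    25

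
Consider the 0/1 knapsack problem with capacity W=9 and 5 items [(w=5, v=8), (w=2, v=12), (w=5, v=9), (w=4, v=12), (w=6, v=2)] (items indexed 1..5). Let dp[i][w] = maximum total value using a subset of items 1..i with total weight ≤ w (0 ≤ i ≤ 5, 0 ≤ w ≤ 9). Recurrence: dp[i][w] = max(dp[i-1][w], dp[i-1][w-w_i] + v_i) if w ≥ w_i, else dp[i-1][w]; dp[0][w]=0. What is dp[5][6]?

24

i\w   0   1   2   3   4   5   6   7   8   9
  0   0   0   0   0   0   0   0   0   0   0
  1   0   0   0   0   0   8   8   8   8   8
  2   0   0  12  12  12  12  12  20  20  20
  3   0   0  12  12  12  12  12  21  21  21
  4   0   0  12  12  12  12  24  24  24  24
  5   0   0  12  12  12  12  24  24  24  24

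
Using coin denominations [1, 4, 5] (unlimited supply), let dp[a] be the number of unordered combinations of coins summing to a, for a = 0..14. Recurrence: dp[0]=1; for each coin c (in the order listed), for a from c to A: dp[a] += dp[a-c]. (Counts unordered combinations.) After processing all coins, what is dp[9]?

5

after  coin     0     1     2     3     4     5     6     7     8     9    10    11    12    13    14
          1     1     1     1     1     1     1     1     1     1     1     1     1     1     1     1
          4     1     1     1     1     2     2     2     2     3     3     3     3     4     4     4
          5     1     1     1     1     2     3     3     3     4     5     6     6     7     8     9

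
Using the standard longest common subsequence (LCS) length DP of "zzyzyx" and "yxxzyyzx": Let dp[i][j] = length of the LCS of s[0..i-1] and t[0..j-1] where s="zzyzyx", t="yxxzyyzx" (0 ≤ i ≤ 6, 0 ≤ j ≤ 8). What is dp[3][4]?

   ''  y  x  x  z  y  y  z  x
''  0  0  0  0  0  0  0  0  0
 z  0  0  0  0  1  1  1  1  1
 z  0  0  0  0  1  1  1  2  2
 y  0  1  1  1  1  2  2  2  2
 z  0  1  1  1  2  2  2  3  3
 y  0  1  1  1  2  3  3  3  3
 x  0  1  2  2  2  3  3  3  4

1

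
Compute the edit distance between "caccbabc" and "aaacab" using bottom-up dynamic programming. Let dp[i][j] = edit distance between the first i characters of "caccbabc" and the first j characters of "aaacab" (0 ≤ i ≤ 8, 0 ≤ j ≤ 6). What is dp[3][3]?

   ''  a  a  a  c  a  b
''  0  1  2  3  4  5  6
 c  1  1  2  3  3  4  5
 a  2  1  1  2  3  3  4
 c  3  2  2  2  2  3  4
 c  4  3  3  3  2  3  4
 b  5  4  4  4  3  3  3
 a  6  5  4  4  4  3  4
 b  7  6  5  5  5  4  3
 c  8  7  6  6  5  5  4

2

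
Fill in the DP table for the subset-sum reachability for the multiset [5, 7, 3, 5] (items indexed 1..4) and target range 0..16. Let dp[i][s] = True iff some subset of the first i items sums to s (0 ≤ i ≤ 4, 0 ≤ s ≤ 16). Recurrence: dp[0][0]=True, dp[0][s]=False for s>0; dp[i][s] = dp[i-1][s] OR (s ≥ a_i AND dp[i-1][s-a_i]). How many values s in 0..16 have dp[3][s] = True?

8

i\s   0   1   2   3   4   5   6   7   8   9  10  11  12  13  14  15  16
  0   T   F   F   F   F   F   F   F   F   F   F   F   F   F   F   F   F
  1   T   F   F   F   F   T   F   F   F   F   F   F   F   F   F   F   F
  2   T   F   F   F   F   T   F   T   F   F   F   F   T   F   F   F   F
  3   T   F   F   T   F   T   F   T   T   F   T   F   T   F   F   T   F
  4   T   F   F   T   F   T   F   T   T   F   T   F   T   T   F   T   F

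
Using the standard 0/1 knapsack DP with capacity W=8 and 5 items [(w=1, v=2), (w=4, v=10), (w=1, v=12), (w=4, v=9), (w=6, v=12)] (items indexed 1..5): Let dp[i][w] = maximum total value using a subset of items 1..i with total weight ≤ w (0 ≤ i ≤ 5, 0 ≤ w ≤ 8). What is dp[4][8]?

i\w   0   1   2   3   4   5   6   7   8
  0   0   0   0   0   0   0   0   0   0
  1   0   2   2   2   2   2   2   2   2
  2   0   2   2   2  10  12  12  12  12
  3   0  12  14  14  14  22  24  24  24
  4   0  12  14  14  14  22  24  24  24
  5   0  12  14  14  14  22  24  24  26

24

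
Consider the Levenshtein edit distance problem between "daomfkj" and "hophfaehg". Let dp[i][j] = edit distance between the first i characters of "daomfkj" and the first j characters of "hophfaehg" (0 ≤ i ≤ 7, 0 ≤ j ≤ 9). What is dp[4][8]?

   ''  h  o  p  h  f  a  e  h  g
''  0  1  2  3  4  5  6  7  8  9
 d  1  1  2  3  4  5  6  7  8  9
 a  2  2  2  3  4  5  5  6  7  8
 o  3  3  2  3  4  5  6  6  7  8
 m  4  4  3  3  4  5  6  7  7  8
 f  5  5  4  4  4  4  5  6  7  8
 k  6  6  5  5  5  5  5  6  7  8
 j  7  7  6  6  6  6  6  6  7  8

7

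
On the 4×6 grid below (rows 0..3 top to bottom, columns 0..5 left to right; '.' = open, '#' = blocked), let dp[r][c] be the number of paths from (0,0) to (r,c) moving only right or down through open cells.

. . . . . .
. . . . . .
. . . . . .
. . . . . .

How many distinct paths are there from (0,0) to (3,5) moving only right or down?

56

r\c   0   1   2   3   4   5
  0   1   1   1   1   1   1
  1   1   2   3   4   5   6
  2   1   3   6  10  15  21
  3   1   4  10  20  35  56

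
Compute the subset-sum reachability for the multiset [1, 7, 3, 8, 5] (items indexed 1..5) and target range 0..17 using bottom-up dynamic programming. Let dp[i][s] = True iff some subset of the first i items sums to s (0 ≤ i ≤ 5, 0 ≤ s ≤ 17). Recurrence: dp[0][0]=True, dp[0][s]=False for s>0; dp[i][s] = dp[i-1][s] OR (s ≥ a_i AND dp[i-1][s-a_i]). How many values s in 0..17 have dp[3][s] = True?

i\s   0   1   2   3   4   5   6   7   8   9  10  11  12  13  14  15  16  17
  0   T   F   F   F   F   F   F   F   F   F   F   F   F   F   F   F   F   F
  1   T   T   F   F   F   F   F   F   F   F   F   F   F   F   F   F   F   F
  2   T   T   F   F   F   F   F   T   T   F   F   F   F   F   F   F   F   F
  3   T   T   F   T   T   F   F   T   T   F   T   T   F   F   F   F   F   F
  4   T   T   F   T   T   F   F   T   T   T   T   T   T   F   F   T   T   F
  5   T   T   F   T   T   T   T   T   T   T   T   T   T   T   T   T   T   T

8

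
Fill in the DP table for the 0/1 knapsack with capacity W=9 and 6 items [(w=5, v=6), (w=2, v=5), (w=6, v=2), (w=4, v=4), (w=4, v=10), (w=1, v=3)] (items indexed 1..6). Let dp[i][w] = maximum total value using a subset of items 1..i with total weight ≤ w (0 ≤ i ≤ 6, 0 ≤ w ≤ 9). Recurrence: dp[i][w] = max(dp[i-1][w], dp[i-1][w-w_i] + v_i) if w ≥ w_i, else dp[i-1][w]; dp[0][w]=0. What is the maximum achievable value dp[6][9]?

i\w   0   1   2   3   4   5   6   7   8   9
  0   0   0   0   0   0   0   0   0   0   0
  1   0   0   0   0   0   6   6   6   6   6
  2   0   0   5   5   5   6   6  11  11  11
  3   0   0   5   5   5   6   6  11  11  11
  4   0   0   5   5   5   6   9  11  11  11
  5   0   0   5   5  10  10  15  15  15  16
  6   0   3   5   8  10  13  15  18  18  18

18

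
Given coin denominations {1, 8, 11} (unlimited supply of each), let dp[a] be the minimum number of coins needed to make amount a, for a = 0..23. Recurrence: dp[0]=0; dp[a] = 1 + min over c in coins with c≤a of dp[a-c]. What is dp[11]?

1

 a  0  1  2  3  4  5  6  7  8  9 10 11 12 13 14 15 16 17 18 19 20 21 22 23
dp  0  1  2  3  4  5  6  7  1  2  3  1  2  3  4  5  2  3  4  2  3  4  2  3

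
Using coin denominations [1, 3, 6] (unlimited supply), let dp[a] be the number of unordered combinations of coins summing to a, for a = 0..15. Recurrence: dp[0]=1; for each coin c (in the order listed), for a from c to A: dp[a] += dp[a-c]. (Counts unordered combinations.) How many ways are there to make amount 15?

12

after  coin     0     1     2     3     4     5     6     7     8     9    10    11    12    13    14    15
          1     1     1     1     1     1     1     1     1     1     1     1     1     1     1     1     1
          3     1     1     1     2     2     2     3     3     3     4     4     4     5     5     5     6
          6     1     1     1     2     2     2     4     4     4     6     6     6     9     9     9    12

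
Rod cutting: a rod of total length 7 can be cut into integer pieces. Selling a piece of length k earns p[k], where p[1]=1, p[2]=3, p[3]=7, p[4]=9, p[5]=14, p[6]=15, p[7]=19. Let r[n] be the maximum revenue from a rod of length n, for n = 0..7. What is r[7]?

19

   n    0    1    2    3    4    5    6    7
r[n]    0    1    3    7    9   14   15   19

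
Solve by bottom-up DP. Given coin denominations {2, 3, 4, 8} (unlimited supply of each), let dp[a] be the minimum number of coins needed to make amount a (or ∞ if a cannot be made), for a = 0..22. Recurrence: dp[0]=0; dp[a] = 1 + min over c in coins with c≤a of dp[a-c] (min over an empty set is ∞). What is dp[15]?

3

 a  0  1  2  3  4  5  6  7  8  9 10 11 12 13 14 15 16 17 18 19 20 21 22
dp  0  -  1  1  1  2  2  2  1  3  2  2  2  3  3  3  2  4  3  3  3  4  4
(- denotes ∞ / unreachable)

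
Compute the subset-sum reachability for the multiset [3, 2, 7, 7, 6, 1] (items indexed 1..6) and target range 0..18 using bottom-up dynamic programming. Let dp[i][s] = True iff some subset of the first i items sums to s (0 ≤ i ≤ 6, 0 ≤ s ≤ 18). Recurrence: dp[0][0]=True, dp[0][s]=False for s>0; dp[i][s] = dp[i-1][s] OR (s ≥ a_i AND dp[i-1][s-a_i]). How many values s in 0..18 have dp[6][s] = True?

19

i\s   0   1   2   3   4   5   6   7   8   9  10  11  12  13  14  15  16  17  18
  0   T   F   F   F   F   F   F   F   F   F   F   F   F   F   F   F   F   F   F
  1   T   F   F   T   F   F   F   F   F   F   F   F   F   F   F   F   F   F   F
  2   T   F   T   T   F   T   F   F   F   F   F   F   F   F   F   F   F   F   F
  3   T   F   T   T   F   T   F   T   F   T   T   F   T   F   F   F   F   F   F
  4   T   F   T   T   F   T   F   T   F   T   T   F   T   F   T   F   T   T   F
  5   T   F   T   T   F   T   T   T   T   T   T   T   T   T   T   T   T   T   T
  6   T   T   T   T   T   T   T   T   T   T   T   T   T   T   T   T   T   T   T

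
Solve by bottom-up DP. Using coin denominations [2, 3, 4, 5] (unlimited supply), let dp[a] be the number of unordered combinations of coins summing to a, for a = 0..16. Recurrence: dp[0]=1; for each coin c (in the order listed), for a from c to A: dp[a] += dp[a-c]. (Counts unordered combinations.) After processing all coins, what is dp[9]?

5

after  coin     0     1     2     3     4     5     6     7     8     9    10    11    12    13    14    15    16
          2     1     0     1     0     1     0     1     0     1     0     1     0     1     0     1     0     1
          3     1     0     1     1     1     1     2     1     2     2     2     2     3     2     3     3     3
          4     1     0     1     1     2     1     3     2     4     3     5     4     7     5     8     7    10
          5     1     0     1     1     2     2     3     3     5     5     7     7    10    10    13    14    17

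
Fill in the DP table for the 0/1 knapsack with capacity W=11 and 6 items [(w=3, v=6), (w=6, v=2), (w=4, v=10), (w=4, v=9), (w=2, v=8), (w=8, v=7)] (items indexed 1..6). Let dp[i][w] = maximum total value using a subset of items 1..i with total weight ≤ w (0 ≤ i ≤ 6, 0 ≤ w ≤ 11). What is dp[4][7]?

i\w   0   1   2   3   4   5   6   7   8   9  10  11
  0   0   0   0   0   0   0   0   0   0   0   0   0
  1   0   0   0   6   6   6   6   6   6   6   6   6
  2   0   0   0   6   6   6   6   6   6   8   8   8
  3   0   0   0   6  10  10  10  16  16  16  16  16
  4   0   0   0   6  10  10  10  16  19  19  19  25
  5   0   0   8   8  10  14  18  18  19  24  27  27
  6   0   0   8   8  10  14  18  18  19  24  27  27

16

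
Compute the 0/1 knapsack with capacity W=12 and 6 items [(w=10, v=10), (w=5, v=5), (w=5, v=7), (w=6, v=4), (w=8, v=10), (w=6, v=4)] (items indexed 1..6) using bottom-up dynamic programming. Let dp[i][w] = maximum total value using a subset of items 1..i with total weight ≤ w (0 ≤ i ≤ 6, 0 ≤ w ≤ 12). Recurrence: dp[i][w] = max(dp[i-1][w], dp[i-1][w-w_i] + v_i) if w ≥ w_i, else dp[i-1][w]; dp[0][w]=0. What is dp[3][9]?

i\w   0   1   2   3   4   5   6   7   8   9  10  11  12
  0   0   0   0   0   0   0   0   0   0   0   0   0   0
  1   0   0   0   0   0   0   0   0   0   0  10  10  10
  2   0   0   0   0   0   5   5   5   5   5  10  10  10
  3   0   0   0   0   0   7   7   7   7   7  12  12  12
  4   0   0   0   0   0   7   7   7   7   7  12  12  12
  5   0   0   0   0   0   7   7   7  10  10  12  12  12
  6   0   0   0   0   0   7   7   7  10  10  12  12  12

7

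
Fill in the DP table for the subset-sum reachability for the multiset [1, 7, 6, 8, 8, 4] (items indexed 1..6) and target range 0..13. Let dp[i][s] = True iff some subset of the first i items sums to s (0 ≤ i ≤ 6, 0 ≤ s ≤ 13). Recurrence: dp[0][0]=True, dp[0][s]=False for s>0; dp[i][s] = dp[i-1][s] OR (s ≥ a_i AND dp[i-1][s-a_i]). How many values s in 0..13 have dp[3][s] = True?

6

i\s   0   1   2   3   4   5   6   7   8   9  10  11  12  13
  0   T   F   F   F   F   F   F   F   F   F   F   F   F   F
  1   T   T   F   F   F   F   F   F   F   F   F   F   F   F
  2   T   T   F   F   F   F   F   T   T   F   F   F   F   F
  3   T   T   F   F   F   F   T   T   T   F   F   F   F   T
  4   T   T   F   F   F   F   T   T   T   T   F   F   F   T
  5   T   T   F   F   F   F   T   T   T   T   F   F   F   T
  6   T   T   F   F   T   T   T   T   T   T   T   T   T   T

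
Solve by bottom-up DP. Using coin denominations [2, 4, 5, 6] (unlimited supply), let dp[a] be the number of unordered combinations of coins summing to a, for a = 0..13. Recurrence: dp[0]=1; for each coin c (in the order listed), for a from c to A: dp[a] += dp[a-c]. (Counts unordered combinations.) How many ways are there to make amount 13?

4

after  coin     0     1     2     3     4     5     6     7     8     9    10    11    12    13
          2     1     0     1     0     1     0     1     0     1     0     1     0     1     0
          4     1     0     1     0     2     0     2     0     3     0     3     0     4     0
          5     1     0     1     0     2     1     2     1     3     2     4     2     5     3
          6     1     0     1     0     2     1     3     1     4     2     6     3     8     4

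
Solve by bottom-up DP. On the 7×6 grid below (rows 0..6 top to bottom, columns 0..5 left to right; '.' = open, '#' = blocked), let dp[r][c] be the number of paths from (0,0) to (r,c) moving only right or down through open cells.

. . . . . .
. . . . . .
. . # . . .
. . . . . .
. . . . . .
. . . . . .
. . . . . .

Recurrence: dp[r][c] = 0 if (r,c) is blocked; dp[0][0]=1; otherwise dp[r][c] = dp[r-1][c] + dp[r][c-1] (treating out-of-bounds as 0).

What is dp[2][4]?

r\c   0   1   2   3   4   5
  0   1   1   1   1   1   1
  1   1   2   3   4   5   6
  2   1   3   0   4   9  15
  3   1   4   4   8  17  32
  4   1   5   9  17  34  66
  5   1   6  15  32  66 132
  6   1   7  22  54 120 252

9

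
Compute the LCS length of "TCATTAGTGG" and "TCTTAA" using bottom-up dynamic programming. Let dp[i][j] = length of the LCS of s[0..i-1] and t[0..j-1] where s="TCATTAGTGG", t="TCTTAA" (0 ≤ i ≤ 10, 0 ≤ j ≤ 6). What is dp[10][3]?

3

   ''  T  C  T  T  A  A
''  0  0  0  0  0  0  0
 T  0  1  1  1  1  1  1
 C  0  1  2  2  2  2  2
 A  0  1  2  2  2  3  3
 T  0  1  2  3  3  3  3
 T  0  1  2  3  4  4  4
 A  0  1  2  3  4  5  5
 G  0  1  2  3  4  5  5
 T  0  1  2  3  4  5  5
 G  0  1  2  3  4  5  5
 G  0  1  2  3  4  5  5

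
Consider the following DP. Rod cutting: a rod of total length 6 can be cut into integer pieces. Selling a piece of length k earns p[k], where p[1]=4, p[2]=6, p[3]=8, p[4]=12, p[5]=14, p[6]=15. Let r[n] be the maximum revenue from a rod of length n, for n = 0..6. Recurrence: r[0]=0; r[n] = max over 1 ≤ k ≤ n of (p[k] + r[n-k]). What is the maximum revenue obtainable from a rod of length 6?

24

   n    0    1    2    3    4    5    6
r[n]    0    4    8   12   16   20   24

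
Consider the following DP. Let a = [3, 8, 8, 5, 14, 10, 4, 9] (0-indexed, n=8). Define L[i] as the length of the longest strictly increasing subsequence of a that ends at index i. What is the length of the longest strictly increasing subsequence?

   i    0    1    2    3    4    5    6    7
a[i]    3    8    8    5   14   10    4    9
L[i]    1    2    2    2    3    3    2    3

3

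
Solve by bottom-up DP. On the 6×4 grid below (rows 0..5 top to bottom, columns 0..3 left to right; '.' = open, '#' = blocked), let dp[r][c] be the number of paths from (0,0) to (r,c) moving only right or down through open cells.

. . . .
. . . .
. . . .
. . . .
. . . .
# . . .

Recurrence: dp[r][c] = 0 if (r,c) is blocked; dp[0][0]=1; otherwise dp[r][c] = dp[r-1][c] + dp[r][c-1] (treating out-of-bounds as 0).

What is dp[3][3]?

20

r\c   0   1   2   3
  0   1   1   1   1
  1   1   2   3   4
  2   1   3   6  10
  3   1   4  10  20
  4   1   5  15  35
  5   0   5  20  55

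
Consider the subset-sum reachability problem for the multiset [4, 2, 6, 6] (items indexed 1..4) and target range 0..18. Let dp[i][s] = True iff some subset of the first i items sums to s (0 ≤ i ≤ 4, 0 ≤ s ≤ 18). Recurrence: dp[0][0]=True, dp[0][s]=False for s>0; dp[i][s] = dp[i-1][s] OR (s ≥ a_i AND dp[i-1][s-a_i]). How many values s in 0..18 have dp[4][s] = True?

10

i\s   0   1   2   3   4   5   6   7   8   9  10  11  12  13  14  15  16  17  18
  0   T   F   F   F   F   F   F   F   F   F   F   F   F   F   F   F   F   F   F
  1   T   F   F   F   T   F   F   F   F   F   F   F   F   F   F   F   F   F   F
  2   T   F   T   F   T   F   T   F   F   F   F   F   F   F   F   F   F   F   F
  3   T   F   T   F   T   F   T   F   T   F   T   F   T   F   F   F   F   F   F
  4   T   F   T   F   T   F   T   F   T   F   T   F   T   F   T   F   T   F   T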